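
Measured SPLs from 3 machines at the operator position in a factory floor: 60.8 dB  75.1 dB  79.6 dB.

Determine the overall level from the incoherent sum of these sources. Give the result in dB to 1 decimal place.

Converting to relative power and adding: 10^(60.8/10) + 10^(75.1/10) + 10^(79.6/10) = 1.248e+08.
Combined level = 10 log₁₀(1.248e+08) = 81.0 dB.

81.0 dB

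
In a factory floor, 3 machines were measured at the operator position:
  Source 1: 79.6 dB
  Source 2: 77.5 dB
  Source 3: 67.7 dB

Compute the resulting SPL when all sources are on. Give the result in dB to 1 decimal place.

81.9 dB

Σ 10^(Lᵢ/10) = 1.533e+08.
Combined level = 10 log₁₀(1.533e+08) = 81.9 dB.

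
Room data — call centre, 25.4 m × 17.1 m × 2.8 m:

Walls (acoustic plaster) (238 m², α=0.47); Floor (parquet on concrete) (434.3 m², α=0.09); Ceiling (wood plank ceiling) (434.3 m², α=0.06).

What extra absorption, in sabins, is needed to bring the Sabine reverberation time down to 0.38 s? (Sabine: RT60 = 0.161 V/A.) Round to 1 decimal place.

Total absorption A₁ = 238*0.47 + 434.3*0.09 + 434.3*0.06
  = 111.860 + 39.087 + 26.058 = 177.005 m² sabins.
For T = 0.38 s, need A₂ = 0.161·V/T = 0.161·1216.152/0.38 = 515.264 sabins.
ΔA = A₂ − A₁ = 515.264 − 177.005 = 338.3 sabins.

338.3 sabins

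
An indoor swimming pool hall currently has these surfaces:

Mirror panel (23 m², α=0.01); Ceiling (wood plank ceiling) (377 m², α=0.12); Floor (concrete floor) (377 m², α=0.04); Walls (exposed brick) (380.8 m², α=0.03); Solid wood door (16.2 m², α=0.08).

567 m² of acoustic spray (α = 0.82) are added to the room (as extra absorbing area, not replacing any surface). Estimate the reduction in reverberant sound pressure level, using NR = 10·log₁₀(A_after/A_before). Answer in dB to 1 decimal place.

8.7 dB

A_before = Σ Sᵢαᵢ = 23·0.01 + 377·0.12 + 377·0.04 + 380.8·0.03 + 16.2·0.08 = 73.270 sabins.
Added absorption = 567 × 0.82 = 464.940 sabins.
A_after = 73.270 + 464.940 = 538.210 sabins.
Reduction = 10 log₁₀(A_after/A_before) = 10 log₁₀(7.3456) = 8.7 dB.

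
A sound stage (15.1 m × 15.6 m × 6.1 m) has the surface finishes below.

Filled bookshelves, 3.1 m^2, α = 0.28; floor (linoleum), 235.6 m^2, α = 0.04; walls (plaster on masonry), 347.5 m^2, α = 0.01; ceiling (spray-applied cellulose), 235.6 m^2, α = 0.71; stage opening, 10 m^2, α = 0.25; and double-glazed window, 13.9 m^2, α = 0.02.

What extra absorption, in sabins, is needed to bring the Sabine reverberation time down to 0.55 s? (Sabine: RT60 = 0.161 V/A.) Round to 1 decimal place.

Total absorption A₁ = 3.1·0.28 + 235.6·0.04 + 347.5·0.01 + 235.6·0.71 + 10·0.25 + 13.9·0.02
  = 0.868 + 9.424 + 3.475 + 167.276 + 2.500 + 0.278 = 183.821 m^2 sabins.
Target A₂ = 0.161·1436.916/0.55 = 420.625 sabins (V = 1436.916 m³).
Additional absorption ΔA = 420.625 − 183.821 = 236.8 sabins.

236.8 sabins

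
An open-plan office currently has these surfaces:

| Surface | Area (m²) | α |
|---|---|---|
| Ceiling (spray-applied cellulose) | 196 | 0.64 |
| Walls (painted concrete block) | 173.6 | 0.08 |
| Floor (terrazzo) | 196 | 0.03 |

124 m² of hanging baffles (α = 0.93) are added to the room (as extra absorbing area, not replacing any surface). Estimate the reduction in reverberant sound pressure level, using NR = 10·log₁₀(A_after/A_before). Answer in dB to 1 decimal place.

Total absorption A_before = 196·0.64 + 173.6·0.08 + 196·0.03
  = 125.440 + 13.888 + 5.880 = 145.208 m² sabins.
Treatment contributes 124·0.93 = 115.320 sabins.
A_after = 145.208 + 115.320 = 260.528 sabins.
Reduction = 10 log₁₀(A_after/A_before) = 10 log₁₀(1.7942) = 2.5 dB.

2.5 dB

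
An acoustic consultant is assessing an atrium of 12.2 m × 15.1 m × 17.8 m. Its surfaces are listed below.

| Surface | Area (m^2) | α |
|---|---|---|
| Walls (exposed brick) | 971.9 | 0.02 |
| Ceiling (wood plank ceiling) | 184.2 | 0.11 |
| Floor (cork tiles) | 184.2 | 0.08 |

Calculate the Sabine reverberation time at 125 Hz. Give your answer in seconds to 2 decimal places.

9.70 sec

Summing Sᵢαᵢ: 19.438 + 20.262 + 14.736 → A = 54.436 sabins.
Volume V = 12.2 × 15.1 × 17.8 = 3279.116 m³.
T = 0.161 V/A = 0.161·3279.116/54.436 = 9.70 s.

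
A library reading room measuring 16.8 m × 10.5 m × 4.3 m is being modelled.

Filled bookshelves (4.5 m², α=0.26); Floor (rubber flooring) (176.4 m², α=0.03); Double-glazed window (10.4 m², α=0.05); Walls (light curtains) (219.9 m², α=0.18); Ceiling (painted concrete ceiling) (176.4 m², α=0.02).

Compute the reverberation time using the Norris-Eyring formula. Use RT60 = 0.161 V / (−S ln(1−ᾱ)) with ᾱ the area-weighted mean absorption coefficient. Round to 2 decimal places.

2.33 seconds

S = Σ Sᵢ = 587.6 m².
Absorption A = 4.5·0.26 + 176.4·0.03 + 10.4·0.05 + 219.9·0.18 + 176.4·0.02 = 50.092 sabins.
Mean coefficient ᾱ = A/S = 0.0852.
Eyring denominator: −S ln(1−ᾱ) = 52.326.
V = 16.8 × 10.5 × 4.3 = 758.52 m³.
RT60 = 0.161 × 758.52 / 52.326 = 2.33 s.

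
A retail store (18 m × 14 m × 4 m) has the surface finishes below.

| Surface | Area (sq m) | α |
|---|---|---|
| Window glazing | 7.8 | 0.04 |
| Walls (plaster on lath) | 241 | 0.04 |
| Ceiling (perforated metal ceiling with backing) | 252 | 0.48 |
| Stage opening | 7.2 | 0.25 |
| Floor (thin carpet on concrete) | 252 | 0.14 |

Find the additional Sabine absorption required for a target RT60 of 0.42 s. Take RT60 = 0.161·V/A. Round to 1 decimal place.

Equivalent absorption area: A₁ = 7.8*0.04 + 241*0.04 + 252*0.48 + 7.2*0.25 + 252*0.14 = 167.992 sq m.
For T = 0.42 s, need A₂ = 0.161·V/T = 0.161·1008/0.42 = 386.400 sabins.
ΔA = A₂ − A₁ = 386.400 − 167.992 = 218.4 sabins.

218.4 sabins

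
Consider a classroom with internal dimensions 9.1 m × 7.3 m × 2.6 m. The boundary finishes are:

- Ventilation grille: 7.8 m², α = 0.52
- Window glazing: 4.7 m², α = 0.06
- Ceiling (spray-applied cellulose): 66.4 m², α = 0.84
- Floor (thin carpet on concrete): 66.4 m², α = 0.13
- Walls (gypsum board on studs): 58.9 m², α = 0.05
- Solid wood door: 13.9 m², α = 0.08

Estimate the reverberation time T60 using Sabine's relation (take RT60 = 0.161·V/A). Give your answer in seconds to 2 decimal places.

A = Σ Sᵢαᵢ = 7.8*0.52 + 4.7*0.06 + 66.4*0.84 + 66.4*0.13 + 58.9*0.05 + 13.9*0.08 = 72.803 sabins.
V = 9.1·7.3·2.6 = 172.718 m³.
RT60 = 0.161 · V / A = 0.161 × 172.718 / 72.803 = 0.38 s.

0.38 seconds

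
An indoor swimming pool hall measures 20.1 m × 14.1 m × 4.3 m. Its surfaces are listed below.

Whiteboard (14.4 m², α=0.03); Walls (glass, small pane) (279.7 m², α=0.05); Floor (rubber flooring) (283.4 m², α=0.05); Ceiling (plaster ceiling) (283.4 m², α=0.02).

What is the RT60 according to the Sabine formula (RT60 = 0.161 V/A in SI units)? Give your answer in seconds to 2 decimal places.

Equivalent absorption area: A = 14.4×0.03 + 279.7×0.05 + 283.4×0.05 + 283.4×0.02 = 34.255 m².
Volume V = 20.1 × 14.1 × 4.3 = 1218.663 m³.
RT60 = 0.161 · V / A = 0.161 × 1218.663 / 34.255 = 5.73 s.

5.73 s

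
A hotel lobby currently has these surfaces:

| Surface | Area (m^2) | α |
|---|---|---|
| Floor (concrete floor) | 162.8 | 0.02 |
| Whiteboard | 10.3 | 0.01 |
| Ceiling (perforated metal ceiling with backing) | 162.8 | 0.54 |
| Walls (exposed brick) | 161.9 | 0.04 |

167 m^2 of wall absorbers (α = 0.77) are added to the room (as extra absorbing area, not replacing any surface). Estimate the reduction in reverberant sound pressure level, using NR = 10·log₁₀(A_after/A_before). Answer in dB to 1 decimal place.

3.6 dB

Summing Sᵢαᵢ: 3.256 + 0.103 + 87.912 + 6.476 → A_before = 97.747 sabins.
Treatment contributes 167·0.77 = 128.590 sabins.
A_after = 97.747 + 128.590 = 226.337 sabins.
Reduction = 10 log₁₀(A_after/A_before) = 10 log₁₀(2.3155) = 3.6 dB.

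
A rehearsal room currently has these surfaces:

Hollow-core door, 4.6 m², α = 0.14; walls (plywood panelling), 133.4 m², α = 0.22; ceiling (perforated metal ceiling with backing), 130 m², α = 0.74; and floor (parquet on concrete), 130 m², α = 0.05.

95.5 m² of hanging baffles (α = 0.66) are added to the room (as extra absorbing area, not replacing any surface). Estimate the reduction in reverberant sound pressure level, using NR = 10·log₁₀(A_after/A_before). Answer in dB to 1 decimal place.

1.7 dB

Summing Sᵢαᵢ: 0.644 + 29.348 + 96.200 + 6.500 → A_before = 132.692 sabins.
Added absorption = 95.5 × 0.66 = 63.030 sabins.
New total A_after = 195.722 sabins.
Reduction = 10 log₁₀(A_after/A_before) = 10 log₁₀(1.4750) = 1.7 dB.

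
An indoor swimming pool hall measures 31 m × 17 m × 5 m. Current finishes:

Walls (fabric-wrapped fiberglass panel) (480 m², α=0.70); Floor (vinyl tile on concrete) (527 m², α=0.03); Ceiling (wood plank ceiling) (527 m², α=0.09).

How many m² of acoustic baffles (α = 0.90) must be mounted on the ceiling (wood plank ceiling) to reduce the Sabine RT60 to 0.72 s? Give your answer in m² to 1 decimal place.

234.5

Total absorption A₁ = 480×0.70 + 527×0.03 + 527×0.09
  = 336.000 + 15.810 + 47.430 = 399.240 m² sabins.
Required A₂ = 0.161·2635/0.72 = 589.215 sabins.
ΔA needed = 589.215 − 399.240 = 189.975 sabins.
Each m² of panel replacing the ceiling (wood plank ceiling) adds (0.90 − 0.09) = 0.81 sabins.
Area = ΔA/Δα = 189.975/0.81 = 234.5 m².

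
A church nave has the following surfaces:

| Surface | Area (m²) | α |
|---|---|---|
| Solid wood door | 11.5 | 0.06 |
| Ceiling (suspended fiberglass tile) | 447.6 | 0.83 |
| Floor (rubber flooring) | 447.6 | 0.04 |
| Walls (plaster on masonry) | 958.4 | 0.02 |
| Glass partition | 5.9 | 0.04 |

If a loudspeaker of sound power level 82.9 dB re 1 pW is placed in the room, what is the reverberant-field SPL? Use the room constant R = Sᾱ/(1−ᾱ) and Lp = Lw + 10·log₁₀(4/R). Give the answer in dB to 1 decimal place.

61.7 dB

A = 409.506 sabins; S = 1871.0 m².
ᾱ = 0.2189, so room constant R = A/(1−ᾱ) = 524.268 m².
Lp = Lw + 10 log₁₀(4/R) = 82.9 -21.17 = 61.7 dB.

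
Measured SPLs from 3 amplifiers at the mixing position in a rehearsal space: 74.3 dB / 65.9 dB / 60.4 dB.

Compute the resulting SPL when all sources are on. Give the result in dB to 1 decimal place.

Converting to relative power and adding: 10^(74.3/10) + 10^(65.9/10) + 10^(60.4/10) = 3.19e+07.
L_total = 10·log₁₀(3.19e+07) = 75.0 dB.

75.0 dB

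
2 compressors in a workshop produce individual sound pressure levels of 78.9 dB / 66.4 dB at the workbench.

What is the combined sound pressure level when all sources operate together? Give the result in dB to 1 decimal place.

Converting to relative power and adding: 10^(78.9/10) + 10^(66.4/10) = 8.199e+07.
Combined level = 10 log₁₀(8.199e+07) = 79.1 dB.

79.1 dB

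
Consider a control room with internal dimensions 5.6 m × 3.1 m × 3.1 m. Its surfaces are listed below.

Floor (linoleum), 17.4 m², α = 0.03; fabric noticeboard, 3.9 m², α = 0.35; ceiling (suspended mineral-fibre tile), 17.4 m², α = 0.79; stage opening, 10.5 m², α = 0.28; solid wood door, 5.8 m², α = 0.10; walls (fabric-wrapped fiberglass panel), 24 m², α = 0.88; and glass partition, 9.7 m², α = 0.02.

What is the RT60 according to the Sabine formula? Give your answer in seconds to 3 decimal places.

Summing Sᵢαᵢ: 0.522 + 1.365 + 13.746 + 2.940 + 0.580 + 21.120 + 0.194 → A = 40.467 sabins.
Volume V = 5.6 × 3.1 × 3.1 = 53.816 m³.
T = 0.161 V/A = 0.161·53.816/40.467 = 0.214 s.

0.214 seconds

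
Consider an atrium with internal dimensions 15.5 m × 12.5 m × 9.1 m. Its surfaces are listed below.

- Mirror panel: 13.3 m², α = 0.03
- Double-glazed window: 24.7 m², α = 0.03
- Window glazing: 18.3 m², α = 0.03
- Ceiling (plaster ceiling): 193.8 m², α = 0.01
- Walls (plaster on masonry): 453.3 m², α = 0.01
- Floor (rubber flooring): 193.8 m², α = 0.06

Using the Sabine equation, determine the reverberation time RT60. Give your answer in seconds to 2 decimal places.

A = Σ Sᵢαᵢ = 13.3*0.03 + 24.7*0.03 + 18.3*0.03 + 193.8*0.01 + 453.3*0.01 + 193.8*0.06 = 19.788 sabins.
V = 15.5·12.5·9.1 = 1763.125 m³.
T = 0.161 V/A = 0.161·1763.125/19.788 = 14.35 s.

14.35 s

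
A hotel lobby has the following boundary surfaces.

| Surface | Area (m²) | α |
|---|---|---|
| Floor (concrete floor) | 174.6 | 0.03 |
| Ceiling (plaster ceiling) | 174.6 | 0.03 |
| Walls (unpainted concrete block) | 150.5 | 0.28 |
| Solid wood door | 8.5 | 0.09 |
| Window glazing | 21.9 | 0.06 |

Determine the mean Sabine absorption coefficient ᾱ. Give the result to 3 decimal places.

0.103

S = Σ Sᵢ = 174.6 + 174.6 + 150.5 + 8.5 + 21.9 = 530.1 m².
Σ(Sᵢαᵢ) = 174.6*0.03 + 174.6*0.03 + 150.5*0.28 + 8.5*0.09 + 21.9*0.06 = 54.695.
ᾱ = A/S = 0.103.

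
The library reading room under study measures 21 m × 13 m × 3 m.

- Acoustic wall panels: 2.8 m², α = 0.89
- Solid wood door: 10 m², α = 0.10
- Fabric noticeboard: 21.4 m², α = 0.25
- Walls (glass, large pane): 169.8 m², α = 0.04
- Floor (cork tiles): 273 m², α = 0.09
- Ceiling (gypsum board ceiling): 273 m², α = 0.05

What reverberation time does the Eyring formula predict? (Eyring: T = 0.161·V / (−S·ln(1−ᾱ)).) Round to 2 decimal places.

2.36 seconds

Total surface area S = 2.8 + 10 + 21.4 + 169.8 + 273 + 273 = 750.0 m².
Σ(Sᵢαᵢ) = 2.8×0.89 + 10×0.10 + 21.4×0.25 + 169.8×0.04 + 273×0.09 + 273×0.05 = 53.854.
Mean coefficient ᾱ = A/S = 0.0718.
−S·ln(1−ᾱ) = −750.0 × ln(1 − 0.0718) = 55.881.
V = 21 × 13 × 3 = 819 m³.
RT60 = 0.161 × 819 / 55.881 = 2.36 s.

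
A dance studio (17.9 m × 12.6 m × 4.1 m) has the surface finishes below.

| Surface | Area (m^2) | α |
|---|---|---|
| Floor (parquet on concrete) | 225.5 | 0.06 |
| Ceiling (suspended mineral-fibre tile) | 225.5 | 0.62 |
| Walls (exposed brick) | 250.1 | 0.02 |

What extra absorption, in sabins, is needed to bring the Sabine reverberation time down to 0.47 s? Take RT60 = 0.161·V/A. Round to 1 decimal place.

Equivalent absorption area: A₁ = 225.5·0.06 + 225.5·0.62 + 250.1·0.02 = 158.342 m^2.
Target A₂ = 0.161·924.714/0.47 = 316.764 sabins (V = 924.714 m³).
Shortfall: 316.764 − 158.342 = 158.4 sabins.

158.4 sabins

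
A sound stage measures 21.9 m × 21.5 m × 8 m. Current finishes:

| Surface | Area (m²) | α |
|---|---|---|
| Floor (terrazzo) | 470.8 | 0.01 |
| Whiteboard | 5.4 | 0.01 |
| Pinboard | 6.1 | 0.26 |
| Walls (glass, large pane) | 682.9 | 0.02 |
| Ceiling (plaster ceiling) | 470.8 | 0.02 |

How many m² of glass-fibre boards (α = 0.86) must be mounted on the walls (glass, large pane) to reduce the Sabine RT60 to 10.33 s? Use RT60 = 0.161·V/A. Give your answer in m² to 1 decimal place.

34.9

Total absorption A₁ = 470.8*0.01 + 5.4*0.01 + 6.1*0.26 + 682.9*0.02 + 470.8*0.02
  = 4.708 + 0.054 + 1.586 + 13.658 + 9.416 = 29.422 m² sabins.
Required A₂ = 0.161·3766.8/10.33 = 58.708 sabins.
Absorption to add: 58.708 − 29.422 = 29.286 sabins.
Each m² of panel replacing the walls (glass, large pane) adds (0.86 − 0.02) = 0.84 sabins.
Panel area = 29.286 / 0.84 = 34.9 m².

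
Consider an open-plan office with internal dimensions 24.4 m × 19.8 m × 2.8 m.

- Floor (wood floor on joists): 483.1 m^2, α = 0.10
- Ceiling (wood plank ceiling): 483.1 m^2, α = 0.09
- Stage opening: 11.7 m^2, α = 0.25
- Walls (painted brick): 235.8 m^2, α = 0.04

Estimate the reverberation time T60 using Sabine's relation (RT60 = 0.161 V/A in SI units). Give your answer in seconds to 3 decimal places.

2.091 s

Total absorption A = 483.1×0.10 + 483.1×0.09 + 11.7×0.25 + 235.8×0.04
  = 48.310 + 43.479 + 2.925 + 9.432 = 104.146 m^2 sabins.
Volume V = 24.4 × 19.8 × 2.8 = 1352.736 m³.
RT60 = 0.161 · V / A = 0.161 × 1352.736 / 104.146 = 2.091 s.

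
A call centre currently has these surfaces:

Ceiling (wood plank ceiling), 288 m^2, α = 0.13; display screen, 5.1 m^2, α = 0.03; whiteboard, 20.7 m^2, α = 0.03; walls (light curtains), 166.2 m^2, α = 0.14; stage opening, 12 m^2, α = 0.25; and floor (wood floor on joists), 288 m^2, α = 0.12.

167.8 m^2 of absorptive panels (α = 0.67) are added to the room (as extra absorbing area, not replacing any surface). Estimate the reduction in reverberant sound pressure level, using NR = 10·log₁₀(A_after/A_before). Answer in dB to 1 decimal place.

3.3 dB

Equivalent absorption area: A_before = 288×0.13 + 5.1×0.03 + 20.7×0.03 + 166.2×0.14 + 12×0.25 + 288×0.12 = 99.042 m^2.
Treatment contributes 167.8·0.67 = 112.426 sabins.
New total A_after = 211.468 sabins.
NR = 10·log₁₀(211.468/99.042) = 3.3 dB.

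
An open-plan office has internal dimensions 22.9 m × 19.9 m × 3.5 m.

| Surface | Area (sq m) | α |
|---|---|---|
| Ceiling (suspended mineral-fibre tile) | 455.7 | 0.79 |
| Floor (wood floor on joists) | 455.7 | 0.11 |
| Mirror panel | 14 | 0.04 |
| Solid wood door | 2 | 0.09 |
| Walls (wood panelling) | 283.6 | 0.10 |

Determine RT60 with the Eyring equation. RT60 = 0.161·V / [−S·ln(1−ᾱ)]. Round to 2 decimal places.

0.47 s

Total surface area S = 455.7 + 455.7 + 14 + 2 + 283.6 = 1211.0 sq m.
Absorption A = 455.7×0.79 + 455.7×0.11 + 14×0.04 + 2×0.09 + 283.6×0.10 = 439.230 sabins.
ᾱ = 439.230 / 1211.0 = 0.3627.
Eyring denominator: −S ln(1−ᾱ) = 545.573.
V = 22.9 × 19.9 × 3.5 = 1594.985 m³.
T = 0.161·V/[−S·ln(1−ᾱ)] = 0.161·1594.985/545.573 = 0.47 s.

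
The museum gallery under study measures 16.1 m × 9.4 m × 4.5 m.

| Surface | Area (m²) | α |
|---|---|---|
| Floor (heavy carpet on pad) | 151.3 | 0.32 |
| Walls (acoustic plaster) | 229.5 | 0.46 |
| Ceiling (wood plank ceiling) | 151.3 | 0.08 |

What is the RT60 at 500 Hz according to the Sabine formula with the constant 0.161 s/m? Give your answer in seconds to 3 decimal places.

0.660 seconds

Equivalent absorption area: A = 151.3×0.32 + 229.5×0.46 + 151.3×0.08 = 166.090 m².
Room volume: 681.03 m³.
Sabine: RT60 = 0.161 × 681.03 / 166.090 = 0.660 s.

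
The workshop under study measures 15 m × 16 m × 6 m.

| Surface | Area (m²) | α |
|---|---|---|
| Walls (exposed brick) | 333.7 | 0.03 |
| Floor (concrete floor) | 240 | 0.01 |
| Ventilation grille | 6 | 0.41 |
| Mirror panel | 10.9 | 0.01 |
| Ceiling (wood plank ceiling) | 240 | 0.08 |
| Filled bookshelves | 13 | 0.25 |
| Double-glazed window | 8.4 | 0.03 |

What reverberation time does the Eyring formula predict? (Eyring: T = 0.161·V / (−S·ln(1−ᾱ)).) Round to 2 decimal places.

6.02 sec

Total surface area S = 333.7 + 240 + 6 + 10.9 + 240 + 13 + 8.4 = 852.0 m².
Σ(Sᵢαᵢ) = 333.7×0.03 + 240×0.01 + 6×0.41 + 10.9×0.01 + 240×0.08 + 13×0.25 + 8.4×0.03 = 37.682.
Mean coefficient ᾱ = A/S = 0.0442.
Eyring denominator: −S ln(1−ᾱ) = 38.516.
V = 15 × 16 × 6 = 1440 m³.
RT60 = 0.161 × 1440 / 38.516 = 6.02 s.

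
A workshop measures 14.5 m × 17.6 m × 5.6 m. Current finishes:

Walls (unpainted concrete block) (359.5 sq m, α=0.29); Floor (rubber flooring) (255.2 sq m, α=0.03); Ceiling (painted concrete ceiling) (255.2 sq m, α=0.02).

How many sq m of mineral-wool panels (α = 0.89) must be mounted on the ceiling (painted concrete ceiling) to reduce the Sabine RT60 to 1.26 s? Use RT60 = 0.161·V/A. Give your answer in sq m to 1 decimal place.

75.4

Total absorption A₁ = 359.5·0.29 + 255.2·0.03 + 255.2·0.02
  = 104.255 + 7.656 + 5.104 = 117.015 sq m sabins.
V = 1429.12 m³. Target absorption A₂ = 0.161 × 1429.12 / 1.26 = 182.610 sabins.
ΔA needed = 182.610 − 117.015 = 65.595 sabins.
Each sq m of panel replacing the ceiling (painted concrete ceiling) adds (0.89 − 0.02) = 0.87 sabins.
Panel area = 65.595 / 0.87 = 75.4 sq m.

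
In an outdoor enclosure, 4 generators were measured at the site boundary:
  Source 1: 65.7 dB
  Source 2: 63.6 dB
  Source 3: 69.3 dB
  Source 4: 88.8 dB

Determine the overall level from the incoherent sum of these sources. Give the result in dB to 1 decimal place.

88.9 dB

Converting to relative power and adding: 10^(65.7/10) + 10^(63.6/10) + 10^(69.3/10) + 10^(88.8/10) = 7.731e+08.
Combined level = 10 log₁₀(7.731e+08) = 88.9 dB.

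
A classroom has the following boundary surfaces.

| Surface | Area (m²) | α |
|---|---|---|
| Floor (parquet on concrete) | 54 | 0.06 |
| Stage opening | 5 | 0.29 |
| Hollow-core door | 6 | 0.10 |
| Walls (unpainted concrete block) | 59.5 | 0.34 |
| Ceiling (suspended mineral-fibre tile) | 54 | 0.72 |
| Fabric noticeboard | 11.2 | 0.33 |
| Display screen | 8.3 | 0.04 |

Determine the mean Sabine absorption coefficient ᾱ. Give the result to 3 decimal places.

0.346

Total surface area S = 198.0 m².
Σ(Sᵢαᵢ) = 54*0.06 + 5*0.29 + 6*0.10 + 59.5*0.34 + 54*0.72 + 11.2*0.33 + 8.3*0.04 = 68.428.
ᾱ = A/S = 0.346.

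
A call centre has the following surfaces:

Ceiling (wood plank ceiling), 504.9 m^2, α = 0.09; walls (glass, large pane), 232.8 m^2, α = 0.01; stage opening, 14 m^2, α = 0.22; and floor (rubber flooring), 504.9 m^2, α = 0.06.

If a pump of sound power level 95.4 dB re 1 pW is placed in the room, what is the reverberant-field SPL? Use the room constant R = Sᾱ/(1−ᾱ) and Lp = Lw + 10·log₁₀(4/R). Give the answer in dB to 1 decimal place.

Σ(Sᵢαᵢ) = 504.9·0.09 + 232.8·0.01 + 14·0.22 + 504.9·0.06 = 81.143; total area S = 1256.6 m^2.
ᾱ = 81.143/1256.6 = 0.0646; R = Sᾱ/(1−ᾱ) = 81.143/(1−0.0646) = 86.747 m^2.
Lp = 95.4 + 10·log₁₀(4/86.747) = 95.4 + (-13.36) = 82.0 dB.

82.0 dB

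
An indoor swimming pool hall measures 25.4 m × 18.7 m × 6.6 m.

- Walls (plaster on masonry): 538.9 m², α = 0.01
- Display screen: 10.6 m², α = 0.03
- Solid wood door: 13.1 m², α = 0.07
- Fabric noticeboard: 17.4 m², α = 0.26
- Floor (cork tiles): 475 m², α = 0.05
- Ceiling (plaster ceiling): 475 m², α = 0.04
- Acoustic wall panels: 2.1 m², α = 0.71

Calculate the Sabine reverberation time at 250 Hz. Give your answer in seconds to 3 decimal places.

Summing Sᵢαᵢ: 5.389 + 0.318 + 0.917 + 4.524 + 23.750 + 19.000 + 1.491 → A = 55.389 sabins.
Volume V = 25.4 × 18.7 × 6.6 = 3134.868 m³.
Sabine: RT60 = 0.161 × 3134.868 / 55.389 = 9.112 s.

9.112 s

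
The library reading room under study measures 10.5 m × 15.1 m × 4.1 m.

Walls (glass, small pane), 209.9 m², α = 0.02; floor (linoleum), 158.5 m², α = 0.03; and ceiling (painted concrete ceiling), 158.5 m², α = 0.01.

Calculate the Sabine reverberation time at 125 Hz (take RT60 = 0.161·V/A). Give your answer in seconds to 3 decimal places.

9.932 seconds

Equivalent absorption area: A = 209.9·0.02 + 158.5·0.03 + 158.5·0.01 = 10.538 m².
Room volume: 650.055 m³.
RT60 = 0.161 · V / A = 0.161 × 650.055 / 10.538 = 9.932 s.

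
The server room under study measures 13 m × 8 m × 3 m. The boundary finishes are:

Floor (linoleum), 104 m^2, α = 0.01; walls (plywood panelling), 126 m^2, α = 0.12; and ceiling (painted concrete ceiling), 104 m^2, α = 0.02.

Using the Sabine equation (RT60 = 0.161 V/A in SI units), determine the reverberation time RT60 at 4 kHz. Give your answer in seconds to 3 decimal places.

2.754 s

Summing Sᵢαᵢ: 1.040 + 15.120 + 2.080 → A = 18.240 sabins.
V = 13·8·3 = 312 m³.
Sabine: RT60 = 0.161 × 312 / 18.240 = 2.754 s.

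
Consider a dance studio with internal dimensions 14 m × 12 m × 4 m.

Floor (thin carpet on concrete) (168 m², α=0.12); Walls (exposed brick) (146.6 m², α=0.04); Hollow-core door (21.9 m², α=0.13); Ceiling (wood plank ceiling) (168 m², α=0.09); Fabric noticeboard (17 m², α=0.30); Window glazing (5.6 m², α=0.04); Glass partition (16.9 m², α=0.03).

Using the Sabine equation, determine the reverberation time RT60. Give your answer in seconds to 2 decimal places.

Summing Sᵢαᵢ: 20.160 + 5.864 + 2.847 + 15.120 + 5.100 + 0.224 + 0.507 → A = 49.822 sabins.
Room volume: 672 m³.
Sabine: RT60 = 0.161 × 672 / 49.822 = 2.17 s.

2.17 seconds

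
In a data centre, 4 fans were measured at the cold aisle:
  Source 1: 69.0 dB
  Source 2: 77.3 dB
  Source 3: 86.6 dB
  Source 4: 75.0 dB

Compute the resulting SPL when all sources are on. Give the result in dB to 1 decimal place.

Converting to relative power and adding: 10^(69.0/10) + 10^(77.3/10) + 10^(86.6/10) + 10^(75.0/10) = 5.504e+08.
Back to dB: 10·log₁₀ Σ = 87.4 dB.

87.4 dB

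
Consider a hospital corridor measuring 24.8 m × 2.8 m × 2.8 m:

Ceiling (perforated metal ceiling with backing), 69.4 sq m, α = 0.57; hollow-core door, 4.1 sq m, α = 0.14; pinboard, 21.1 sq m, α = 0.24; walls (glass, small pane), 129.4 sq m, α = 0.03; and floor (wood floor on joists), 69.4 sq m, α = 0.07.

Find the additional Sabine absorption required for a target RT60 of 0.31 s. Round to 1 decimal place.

47.0 sabins

Equivalent absorption area: A₁ = 69.4*0.57 + 4.1*0.14 + 21.1*0.24 + 129.4*0.03 + 69.4*0.07 = 53.936 sq m.
V = 194.432 m³. Required absorption A₂ = 0.161 × 194.432 / 0.31 = 100.979 sabins.
ΔA = A₂ − A₁ = 100.979 − 53.936 = 47.0 sabins.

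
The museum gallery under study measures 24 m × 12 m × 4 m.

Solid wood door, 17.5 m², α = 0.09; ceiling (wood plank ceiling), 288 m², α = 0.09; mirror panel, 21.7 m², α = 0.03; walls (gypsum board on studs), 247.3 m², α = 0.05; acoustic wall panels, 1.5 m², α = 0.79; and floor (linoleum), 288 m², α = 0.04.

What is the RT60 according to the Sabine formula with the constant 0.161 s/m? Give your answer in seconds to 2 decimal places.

3.49 s

Equivalent absorption area: A = 17.5·0.09 + 288·0.09 + 21.7·0.03 + 247.3·0.05 + 1.5·0.79 + 288·0.04 = 53.216 m².
Room volume: 1152 m³.
Sabine: RT60 = 0.161 × 1152 / 53.216 = 3.49 s.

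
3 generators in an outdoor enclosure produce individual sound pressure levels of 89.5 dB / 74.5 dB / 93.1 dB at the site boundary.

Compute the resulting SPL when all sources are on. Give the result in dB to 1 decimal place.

Sum in the linear (power) domain: Σ 10^(Lᵢ/10) = 10^(89.5/10) + 10^(74.5/10) + 10^(93.1/10) = 2.961e+09.
L_total = 10·log₁₀(2.961e+09) = 94.7 dB.

94.7 dB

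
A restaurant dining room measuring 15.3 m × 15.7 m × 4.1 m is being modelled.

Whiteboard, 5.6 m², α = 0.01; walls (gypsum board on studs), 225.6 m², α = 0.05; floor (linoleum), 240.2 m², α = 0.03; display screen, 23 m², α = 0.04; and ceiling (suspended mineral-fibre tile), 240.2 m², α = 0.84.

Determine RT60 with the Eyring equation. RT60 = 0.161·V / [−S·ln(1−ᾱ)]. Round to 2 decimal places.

S = Σ Sᵢ = 734.6 m².
Σ(Sᵢαᵢ) = 5.6×0.01 + 225.6×0.05 + 240.2×0.03 + 23×0.04 + 240.2×0.84 = 221.230.
Mean coefficient ᾱ = A/S = 0.3012.
−S·ln(1−ᾱ) = −734.6 × ln(1 − 0.3012) = 263.274.
V = 15.3 × 15.7 × 4.1 = 984.861 m³.
RT60 = 0.161 × 984.861 / 263.274 = 0.60 s.

0.60 s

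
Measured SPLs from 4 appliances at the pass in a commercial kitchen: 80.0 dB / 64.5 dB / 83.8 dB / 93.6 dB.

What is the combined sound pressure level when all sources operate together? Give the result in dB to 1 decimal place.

94.2 dB

Σ 10^(Lᵢ/10) = 2.634e+09.
Back to dB: 10·log₁₀ Σ = 94.2 dB.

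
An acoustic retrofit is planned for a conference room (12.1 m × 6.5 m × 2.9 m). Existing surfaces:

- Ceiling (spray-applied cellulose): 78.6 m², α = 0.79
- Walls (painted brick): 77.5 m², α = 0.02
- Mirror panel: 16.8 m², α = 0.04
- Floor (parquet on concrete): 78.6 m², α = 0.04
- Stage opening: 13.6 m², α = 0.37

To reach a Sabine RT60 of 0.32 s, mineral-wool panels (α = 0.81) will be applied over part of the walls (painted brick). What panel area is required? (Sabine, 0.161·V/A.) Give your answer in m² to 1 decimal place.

53.5

Total absorption A₁ = 78.6·0.79 + 77.5·0.02 + 16.8·0.04 + 78.6·0.04 + 13.6·0.37
  = 62.094 + 1.550 + 0.672 + 3.144 + 5.032 = 72.492 m² sabins.
V = 228.085 m³. Target absorption A₂ = 0.161 × 228.085 / 0.32 = 114.755 sabins.
Absorption to add: 114.755 − 72.492 = 42.263 sabins.
Each m² of panel replacing the walls (painted brick) adds (0.81 − 0.02) = 0.79 sabins.
Area = ΔA/Δα = 42.263/0.79 = 53.5 m².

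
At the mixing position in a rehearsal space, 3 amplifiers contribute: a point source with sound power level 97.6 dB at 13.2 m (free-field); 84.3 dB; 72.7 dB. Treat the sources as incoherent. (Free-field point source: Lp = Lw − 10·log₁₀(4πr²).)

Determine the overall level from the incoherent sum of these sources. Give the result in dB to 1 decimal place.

Source at 13.2 m: Lp = 97.6 − 10·log₁₀(4π·13.2²) = 97.6 − 10·log₁₀(2189.564) = 64.2 dB.
Sum in the linear (power) domain: Σ 10^(Lᵢ/10) = 10^(64.2/10) + 10^(84.3/10) + 10^(72.7/10) = 2.904e+08.
Combined level = 10 log₁₀(2.904e+08) = 84.6 dB.

84.6 dB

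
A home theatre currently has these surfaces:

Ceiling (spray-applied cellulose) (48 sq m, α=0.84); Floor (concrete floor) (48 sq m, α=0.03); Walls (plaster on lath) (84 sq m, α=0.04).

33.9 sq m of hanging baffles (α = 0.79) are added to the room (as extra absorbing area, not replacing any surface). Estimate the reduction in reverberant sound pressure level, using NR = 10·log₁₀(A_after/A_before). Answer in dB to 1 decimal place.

Summing Sᵢαᵢ: 40.320 + 1.440 + 3.360 → A_before = 45.120 sabins.
Treatment contributes 33.9·0.79 = 26.781 sabins.
A_after = 45.120 + 26.781 = 71.901 sabins.
Reduction = 10 log₁₀(A_after/A_before) = 10 log₁₀(1.5936) = 2.0 dB.

2.0 dB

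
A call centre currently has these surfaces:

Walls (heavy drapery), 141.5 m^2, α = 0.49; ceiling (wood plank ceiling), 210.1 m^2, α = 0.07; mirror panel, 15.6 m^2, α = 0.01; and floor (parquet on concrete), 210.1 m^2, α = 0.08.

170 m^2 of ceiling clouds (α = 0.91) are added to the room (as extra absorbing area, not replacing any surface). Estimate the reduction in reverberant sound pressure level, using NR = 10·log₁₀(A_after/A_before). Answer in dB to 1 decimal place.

4.0 dB

Summing Sᵢαᵢ: 69.335 + 14.707 + 0.156 + 16.808 → A_before = 101.006 sabins.
Treatment contributes 170·0.91 = 154.700 sabins.
New total A_after = 255.706 sabins.
Reduction = 10 log₁₀(A_after/A_before) = 10 log₁₀(2.5316) = 4.0 dB.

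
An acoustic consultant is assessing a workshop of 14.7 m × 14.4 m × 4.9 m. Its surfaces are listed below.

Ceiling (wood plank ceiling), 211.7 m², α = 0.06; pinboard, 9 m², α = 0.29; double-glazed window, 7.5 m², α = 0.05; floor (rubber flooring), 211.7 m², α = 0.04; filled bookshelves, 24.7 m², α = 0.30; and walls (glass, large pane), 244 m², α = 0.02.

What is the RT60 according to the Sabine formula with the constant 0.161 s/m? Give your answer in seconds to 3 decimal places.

4.582 seconds

Total absorption A = 211.7·0.06 + 9·0.29 + 7.5·0.05 + 211.7·0.04 + 24.7·0.30 + 244·0.02
  = 12.702 + 2.610 + 0.375 + 8.468 + 7.410 + 4.880 = 36.445 m² sabins.
Volume V = 14.7 × 14.4 × 4.9 = 1037.232 m³.
RT60 = 0.161 · V / A = 0.161 × 1037.232 / 36.445 = 4.582 s.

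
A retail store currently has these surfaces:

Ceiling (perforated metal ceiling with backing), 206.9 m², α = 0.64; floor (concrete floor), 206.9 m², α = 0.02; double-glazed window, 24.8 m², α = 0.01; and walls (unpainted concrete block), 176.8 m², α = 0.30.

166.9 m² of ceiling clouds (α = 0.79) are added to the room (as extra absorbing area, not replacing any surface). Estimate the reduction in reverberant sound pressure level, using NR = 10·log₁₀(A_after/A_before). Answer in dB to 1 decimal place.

Summing Sᵢαᵢ: 132.416 + 4.138 + 0.248 + 53.040 → A_before = 189.842 sabins.
Added absorption = 166.9 × 0.79 = 131.851 sabins.
A_after = 189.842 + 131.851 = 321.693 sabins.
NR = 10·log₁₀(321.693/189.842) = 2.3 dB.

2.3 dB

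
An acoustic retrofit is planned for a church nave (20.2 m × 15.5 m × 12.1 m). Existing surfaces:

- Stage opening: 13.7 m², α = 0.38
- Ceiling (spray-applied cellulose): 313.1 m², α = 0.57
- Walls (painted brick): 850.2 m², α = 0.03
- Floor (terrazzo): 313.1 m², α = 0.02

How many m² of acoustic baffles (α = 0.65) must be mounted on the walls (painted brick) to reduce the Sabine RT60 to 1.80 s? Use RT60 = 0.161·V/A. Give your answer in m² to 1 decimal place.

199.1

Total absorption A₁ = 13.7*0.38 + 313.1*0.57 + 850.2*0.03 + 313.1*0.02
  = 5.206 + 178.467 + 25.506 + 6.262 = 215.441 m² sabins.
V = 3788.51 m³. Target absorption A₂ = 0.161 × 3788.51 / 1.80 = 338.861 sabins.
ΔA needed = 338.861 − 215.441 = 123.420 sabins.
Each m² of panel replacing the walls (painted brick) adds (0.65 − 0.03) = 0.62 sabins.
Area = ΔA/Δα = 123.420/0.62 = 199.1 m².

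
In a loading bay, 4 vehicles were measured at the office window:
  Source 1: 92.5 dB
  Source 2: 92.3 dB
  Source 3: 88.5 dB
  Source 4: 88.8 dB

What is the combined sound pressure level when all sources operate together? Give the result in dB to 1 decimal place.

Σ 10^(Lᵢ/10) = 4.943e+09.
L_total = 10·log₁₀(4.943e+09) = 96.9 dB.

96.9 dB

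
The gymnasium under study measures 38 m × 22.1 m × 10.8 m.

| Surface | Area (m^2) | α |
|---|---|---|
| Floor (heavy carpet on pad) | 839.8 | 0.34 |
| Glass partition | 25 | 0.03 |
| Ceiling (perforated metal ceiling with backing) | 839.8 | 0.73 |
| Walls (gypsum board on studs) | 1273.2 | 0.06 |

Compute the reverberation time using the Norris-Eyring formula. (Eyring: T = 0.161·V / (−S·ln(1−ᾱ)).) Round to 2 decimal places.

S = Σ Sᵢ = 2977.8 m^2.
Σ(Sᵢαᵢ) = 839.8·0.34 + 25·0.03 + 839.8·0.73 + 1273.2·0.06 = 975.728.
ᾱ = 975.728 / 2977.8 = 0.3277.
−S·ln(1−ᾱ) = −2977.8 × ln(1 − 0.3277) = 1182.337.
V = 38 × 22.1 × 10.8 = 9069.84 m³.
RT60 = 0.161 × 9069.84 / 1182.337 = 1.24 s.

1.24 seconds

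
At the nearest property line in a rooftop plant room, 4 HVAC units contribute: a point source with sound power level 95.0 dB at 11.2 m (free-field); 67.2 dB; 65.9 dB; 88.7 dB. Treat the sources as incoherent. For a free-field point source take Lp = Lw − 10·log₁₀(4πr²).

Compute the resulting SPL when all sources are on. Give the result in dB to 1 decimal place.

88.8 dB

Source at 11.2 m: Lp = 95.0 − 10·log₁₀(4π·11.2²) = 95.0 − 10·log₁₀(1576.326) = 63.0 dB.
Σ 10^(Lᵢ/10) = 7.524e+08.
L_total = 10·log₁₀(7.524e+08) = 88.8 dB.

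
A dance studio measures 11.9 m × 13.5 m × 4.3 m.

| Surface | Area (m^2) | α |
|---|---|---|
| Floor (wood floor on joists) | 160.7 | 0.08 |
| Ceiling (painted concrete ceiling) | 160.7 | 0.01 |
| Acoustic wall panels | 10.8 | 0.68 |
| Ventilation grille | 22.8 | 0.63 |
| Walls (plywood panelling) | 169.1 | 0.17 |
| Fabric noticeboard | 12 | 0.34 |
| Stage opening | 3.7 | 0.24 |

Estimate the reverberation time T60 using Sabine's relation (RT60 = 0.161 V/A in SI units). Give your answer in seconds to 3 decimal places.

1.591 s

Total absorption A = 160.7×0.08 + 160.7×0.01 + 10.8×0.68 + 22.8×0.63 + 169.1×0.17 + 12×0.34 + 3.7×0.24
  = 12.856 + 1.607 + 7.344 + 14.364 + 28.747 + 4.080 + 0.888 = 69.886 m^2 sabins.
V = 11.9·13.5·4.3 = 690.795 m³.
RT60 = 0.161 · V / A = 0.161 × 690.795 / 69.886 = 1.591 s.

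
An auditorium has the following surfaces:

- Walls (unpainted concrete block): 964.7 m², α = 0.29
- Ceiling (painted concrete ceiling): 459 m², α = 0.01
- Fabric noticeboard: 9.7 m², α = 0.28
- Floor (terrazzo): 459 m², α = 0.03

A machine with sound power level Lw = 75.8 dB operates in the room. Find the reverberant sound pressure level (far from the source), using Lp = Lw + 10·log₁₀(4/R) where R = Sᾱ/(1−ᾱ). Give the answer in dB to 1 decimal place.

Σ(Sᵢαᵢ) = 964.7×0.29 + 459×0.01 + 9.7×0.28 + 459×0.03 = 300.839; total area S = 1892.4 m².
ᾱ = 300.839/1892.4 = 0.1590; R = Sᾱ/(1−ᾱ) = 300.839/(1−0.1590) = 357.716 m².
Lp = 75.8 + 10·log₁₀(4/357.716) = 75.8 + (-19.51) = 56.3 dB.

56.3 dB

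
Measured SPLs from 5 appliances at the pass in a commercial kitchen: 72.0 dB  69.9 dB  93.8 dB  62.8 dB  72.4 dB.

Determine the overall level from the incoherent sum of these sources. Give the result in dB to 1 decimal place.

Σ 10^(Lᵢ/10) = 2.444e+09.
Combined level = 10 log₁₀(2.444e+09) = 93.9 dB.

93.9 dB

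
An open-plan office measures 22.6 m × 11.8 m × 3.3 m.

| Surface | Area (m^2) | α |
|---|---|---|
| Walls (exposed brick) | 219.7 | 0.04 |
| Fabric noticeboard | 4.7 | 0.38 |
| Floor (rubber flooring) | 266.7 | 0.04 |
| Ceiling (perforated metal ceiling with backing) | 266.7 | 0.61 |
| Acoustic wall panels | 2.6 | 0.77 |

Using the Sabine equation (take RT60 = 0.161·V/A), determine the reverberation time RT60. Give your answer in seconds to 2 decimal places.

0.76 seconds

Total absorption A = 219.7*0.04 + 4.7*0.38 + 266.7*0.04 + 266.7*0.61 + 2.6*0.77
  = 8.788 + 1.786 + 10.668 + 162.687 + 2.002 = 185.931 m^2 sabins.
Volume V = 22.6 × 11.8 × 3.3 = 880.044 m³.
Sabine: RT60 = 0.161 × 880.044 / 185.931 = 0.76 s.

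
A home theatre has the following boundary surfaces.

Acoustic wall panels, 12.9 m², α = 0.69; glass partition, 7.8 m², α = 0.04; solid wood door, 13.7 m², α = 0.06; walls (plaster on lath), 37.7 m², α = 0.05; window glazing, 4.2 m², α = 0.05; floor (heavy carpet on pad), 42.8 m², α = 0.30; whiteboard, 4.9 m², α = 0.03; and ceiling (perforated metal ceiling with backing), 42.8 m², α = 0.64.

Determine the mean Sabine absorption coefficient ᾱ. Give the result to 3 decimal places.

Total surface area S = 166.8 m².
A = 12.9×0.69 + 7.8×0.04 + 13.7×0.06 + 37.7×0.05 + 4.2×0.05 + 42.8×0.30 + 4.9×0.03 + 42.8×0.64 = 52.509 sabins.
ᾱ = 52.509 / 166.8 = 0.315.

0.315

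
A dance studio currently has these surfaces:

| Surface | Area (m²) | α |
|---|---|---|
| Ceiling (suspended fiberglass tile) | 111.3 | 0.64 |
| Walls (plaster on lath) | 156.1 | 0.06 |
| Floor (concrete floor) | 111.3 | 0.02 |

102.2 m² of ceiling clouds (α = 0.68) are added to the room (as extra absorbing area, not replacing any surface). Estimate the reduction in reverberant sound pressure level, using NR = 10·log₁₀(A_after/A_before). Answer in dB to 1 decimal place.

Total absorption A_before = 111.3·0.64 + 156.1·0.06 + 111.3·0.02
  = 71.232 + 9.366 + 2.226 = 82.824 m² sabins.
Treatment contributes 102.2·0.68 = 69.496 sabins.
New total A_after = 152.320 sabins.
NR = 10·log₁₀(152.320/82.824) = 2.6 dB.

2.6 dB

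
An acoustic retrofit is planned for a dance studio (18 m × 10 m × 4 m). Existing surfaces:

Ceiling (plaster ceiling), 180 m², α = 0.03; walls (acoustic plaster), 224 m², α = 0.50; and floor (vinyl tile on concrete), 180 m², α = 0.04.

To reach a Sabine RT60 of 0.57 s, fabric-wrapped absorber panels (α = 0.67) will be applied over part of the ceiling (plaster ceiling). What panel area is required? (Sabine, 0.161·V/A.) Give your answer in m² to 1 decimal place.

123.1

Total absorption A₁ = 180·0.03 + 224·0.50 + 180·0.04
  = 5.400 + 112.000 + 7.200 = 124.600 m² sabins.
V = 720 m³. Target absorption A₂ = 0.161 × 720 / 0.57 = 203.368 sabins.
ΔA needed = 203.368 − 124.600 = 78.768 sabins.
Each m² of panel replacing the ceiling (plaster ceiling) adds (0.67 − 0.03) = 0.64 sabins.
Panel area = 78.768 / 0.64 = 123.1 m².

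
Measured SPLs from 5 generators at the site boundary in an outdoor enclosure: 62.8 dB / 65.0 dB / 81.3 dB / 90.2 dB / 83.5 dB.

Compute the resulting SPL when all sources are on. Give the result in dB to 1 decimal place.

91.5 dB

Σ 10^(Lᵢ/10) = 1.411e+09.
Combined level = 10 log₁₀(1.411e+09) = 91.5 dB.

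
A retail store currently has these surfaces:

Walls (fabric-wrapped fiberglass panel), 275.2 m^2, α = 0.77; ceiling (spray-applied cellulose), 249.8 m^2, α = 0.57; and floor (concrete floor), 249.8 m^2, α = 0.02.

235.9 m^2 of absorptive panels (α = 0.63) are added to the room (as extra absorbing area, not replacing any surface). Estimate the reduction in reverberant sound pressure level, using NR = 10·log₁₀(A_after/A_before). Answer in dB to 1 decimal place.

Equivalent absorption area: A_before = 275.2*0.77 + 249.8*0.57 + 249.8*0.02 = 359.286 m^2.
Treatment contributes 235.9·0.63 = 148.617 sabins.
A_after = 359.286 + 148.617 = 507.903 sabins.
NR = 10·log₁₀(507.903/359.286) = 1.5 dB.

1.5 dB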